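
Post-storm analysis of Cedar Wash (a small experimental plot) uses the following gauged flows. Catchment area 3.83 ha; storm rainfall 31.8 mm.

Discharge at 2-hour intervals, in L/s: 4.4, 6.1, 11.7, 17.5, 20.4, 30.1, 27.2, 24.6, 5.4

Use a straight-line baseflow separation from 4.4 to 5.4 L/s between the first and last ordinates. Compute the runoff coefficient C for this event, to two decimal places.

ΣQ_DR = 103.3 L/s; V = ΣQ_DR·Δt = 7.438 × 10^5 L.
Runoff depth d = V / A = 19.42 mm.
C = d / P = 19.42 / 31.8 = 0.61.

C ≈ 0.61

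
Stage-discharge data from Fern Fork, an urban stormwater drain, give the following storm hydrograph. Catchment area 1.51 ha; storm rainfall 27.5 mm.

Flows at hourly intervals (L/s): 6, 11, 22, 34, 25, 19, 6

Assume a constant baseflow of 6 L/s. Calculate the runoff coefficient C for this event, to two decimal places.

C ≈ 0.70

ΣQ_DR = 81.00 L/s; V = ΣQ_DR·Δt = 2.916 × 10^5 L.
Runoff depth d = V / A = 19.31 mm.
C = d / P = 19.31 / 27.5 = 0.70.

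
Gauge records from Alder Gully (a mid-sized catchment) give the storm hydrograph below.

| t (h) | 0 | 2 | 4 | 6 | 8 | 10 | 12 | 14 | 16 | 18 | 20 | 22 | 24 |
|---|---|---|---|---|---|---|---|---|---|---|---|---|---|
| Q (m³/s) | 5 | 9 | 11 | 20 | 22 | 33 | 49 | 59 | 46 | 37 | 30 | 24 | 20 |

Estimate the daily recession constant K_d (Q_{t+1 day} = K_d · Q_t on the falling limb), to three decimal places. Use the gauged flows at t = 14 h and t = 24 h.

K_d ≈ 0.075

Between t = 14 h and t = 24 h the flow falls from 59 to 20 m³/s over 5×2 h = 10 h.
Per-interval ratio K = (20/59)^(1/5) = 0.8054; K_d = K^(24/2) = 0.075.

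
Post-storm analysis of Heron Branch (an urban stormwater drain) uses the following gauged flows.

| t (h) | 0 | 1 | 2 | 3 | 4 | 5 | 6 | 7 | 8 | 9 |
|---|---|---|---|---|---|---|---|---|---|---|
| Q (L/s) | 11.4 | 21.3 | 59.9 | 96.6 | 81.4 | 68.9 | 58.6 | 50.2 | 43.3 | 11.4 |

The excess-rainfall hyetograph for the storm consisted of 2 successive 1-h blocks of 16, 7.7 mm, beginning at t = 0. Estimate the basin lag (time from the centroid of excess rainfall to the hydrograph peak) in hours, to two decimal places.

t_L ≈ 2.18 h

Centroid of excess rainfall: t_c = Σ P_i·t̄_i / ΣP_i = 0.8249 h (block centres at 0.5, 1.5 h).
Hydrograph peak occurs at t = 3 h, so basin lag t_L = 3 − 0.8249 = 2.18 h.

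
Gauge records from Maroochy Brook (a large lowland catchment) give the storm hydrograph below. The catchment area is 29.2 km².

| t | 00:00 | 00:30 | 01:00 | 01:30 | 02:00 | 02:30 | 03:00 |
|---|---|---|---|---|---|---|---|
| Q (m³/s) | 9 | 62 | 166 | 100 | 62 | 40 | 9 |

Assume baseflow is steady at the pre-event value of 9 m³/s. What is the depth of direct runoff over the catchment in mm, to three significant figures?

Direct runoff: 0.0, 53.0, 157.0, 91.0, 53.0, 31.0, 0.0 m³/s; ΣQ_DR = 385.0 m³/s.
V = ΣQ_DR · Δt = 385.0 × 1800 s = 6.930 × 10^5 m³.
Over A = 29.2 km², depth = V / A = 23.7 mm.

d ≈ 23.7 mm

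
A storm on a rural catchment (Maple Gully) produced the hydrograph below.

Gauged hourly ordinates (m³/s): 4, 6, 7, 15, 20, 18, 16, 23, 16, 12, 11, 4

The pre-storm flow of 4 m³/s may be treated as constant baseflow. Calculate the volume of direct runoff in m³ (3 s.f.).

Direct-runoff ordinates (Q − Q_b): 0.0, 2.0, 3.0, 11.0, 16.0, 14.0, 12.0, 19.0, 12.0, 8.0, 7.0, 0.0 m³/s.
ΣQ_DR = 104.0 m³/s.
With Δt = 1 h = 3600 s, V = ΣQ_DR · Δt = 104.0 × 3600 = 3.74 × 10^5 m³.

V ≈ 3.74 × 10^5 m³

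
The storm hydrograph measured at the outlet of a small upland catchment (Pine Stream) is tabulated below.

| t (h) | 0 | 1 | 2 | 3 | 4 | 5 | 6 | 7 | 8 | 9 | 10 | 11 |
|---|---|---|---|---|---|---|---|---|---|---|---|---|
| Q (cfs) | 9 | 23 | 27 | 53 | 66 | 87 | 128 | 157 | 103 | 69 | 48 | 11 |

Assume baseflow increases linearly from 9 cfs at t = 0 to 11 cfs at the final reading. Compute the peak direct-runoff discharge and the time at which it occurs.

Q_p = 146.73 cfs at t = 7 h

Subtracting baseflow gives direct-runoff ordinates: 0.00, 13.82, 17.64, 43.45, 56.27, 77.09, 117.91, 146.73, 92.55, 58.36, 37.18, 0.00 cfs.
The maximum is 146.73 cfs, occurring at the reading for t = 7 h.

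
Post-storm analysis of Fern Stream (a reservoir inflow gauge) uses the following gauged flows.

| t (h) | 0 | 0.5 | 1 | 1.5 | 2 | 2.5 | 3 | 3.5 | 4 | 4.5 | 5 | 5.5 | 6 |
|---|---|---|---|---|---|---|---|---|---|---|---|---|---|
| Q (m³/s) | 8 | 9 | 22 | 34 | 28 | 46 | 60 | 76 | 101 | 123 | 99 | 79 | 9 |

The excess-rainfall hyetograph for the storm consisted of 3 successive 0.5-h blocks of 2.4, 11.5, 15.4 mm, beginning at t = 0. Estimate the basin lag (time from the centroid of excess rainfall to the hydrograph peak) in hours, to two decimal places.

Centroid of excess rainfall: t_c = Σ P_i·t̄_i / ΣP_i = 0.9718 h (block centres at 0.25, 0.75, 1.25 h).
Hydrograph peak occurs at t = 4.5 h, so basin lag t_L = 4.5 − 0.9718 = 3.53 h.

t_L ≈ 3.53 h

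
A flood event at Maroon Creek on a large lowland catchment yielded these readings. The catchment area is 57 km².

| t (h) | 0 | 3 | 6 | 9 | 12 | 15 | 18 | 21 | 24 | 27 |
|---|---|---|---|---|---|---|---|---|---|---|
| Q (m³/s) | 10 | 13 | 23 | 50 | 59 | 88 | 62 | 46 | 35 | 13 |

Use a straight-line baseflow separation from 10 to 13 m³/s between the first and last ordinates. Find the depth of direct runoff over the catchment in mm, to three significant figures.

d ≈ 53.8 mm

Direct runoff: 0.00, 2.67, 12.33, 39.00, 47.67, 76.33, 50.00, 33.67, 22.33, 0.00 m³/s; ΣQ_DR = 284.0 m³/s.
V = ΣQ_DR · Δt = 284.0 × 10800 s = 3.067 × 10^6 m³.
Over A = 57 km², depth = V / A = 53.8 mm.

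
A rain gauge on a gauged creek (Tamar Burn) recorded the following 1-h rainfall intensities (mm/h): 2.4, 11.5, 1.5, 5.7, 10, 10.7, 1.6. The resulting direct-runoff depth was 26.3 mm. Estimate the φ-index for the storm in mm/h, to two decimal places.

φ ≈ 2.90 mm/h

Only the 4 blocks with intensity above φ contribute runoff: 11.5, 5.7, 10, 10.7 mm/h.
Σ(I−φ)·Δt = d  ⇒  (11.5+5.7+10+10.7 − 4φ)·1 = 26.3
φ = (37.90 − 26.3/1) / 4 = 2.90 mm/h.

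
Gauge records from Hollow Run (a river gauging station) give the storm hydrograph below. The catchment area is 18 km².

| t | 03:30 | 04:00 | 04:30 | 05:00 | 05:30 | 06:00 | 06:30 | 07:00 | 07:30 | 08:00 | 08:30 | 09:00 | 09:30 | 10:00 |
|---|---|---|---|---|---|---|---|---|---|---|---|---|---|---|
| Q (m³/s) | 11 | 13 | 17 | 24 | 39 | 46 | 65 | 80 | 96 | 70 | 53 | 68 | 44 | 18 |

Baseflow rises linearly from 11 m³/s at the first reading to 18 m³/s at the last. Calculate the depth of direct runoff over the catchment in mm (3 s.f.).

Direct runoff: 0.00, 1.46, 4.92, 11.38, 25.85, 32.31, 50.77, 65.23, 80.69, 54.15, 36.62, 51.08, 26.54, 0.00 m³/s; ΣQ_DR = 441.0 m³/s.
V = ΣQ_DR · Δt = 441.0 × 1800 s = 7.938 × 10^5 m³.
Over A = 18 km², depth = V / A = 44.1 mm.

d ≈ 44.1 mm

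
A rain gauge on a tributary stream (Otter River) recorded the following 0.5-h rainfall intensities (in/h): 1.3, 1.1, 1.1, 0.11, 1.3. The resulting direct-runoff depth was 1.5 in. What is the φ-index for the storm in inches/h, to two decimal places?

Only the 4 blocks with intensity above φ contribute runoff: 1.3, 1.1, 1.1, 1.3 in/h.
Σ(I−φ)·Δt = d  ⇒  (1.3+1.1+1.1+1.3 − 4φ)·0.5 = 1.5
φ = (4.800 − 1.5/0.5) / 4 = 0.45 in/h.

φ ≈ 0.45 in/h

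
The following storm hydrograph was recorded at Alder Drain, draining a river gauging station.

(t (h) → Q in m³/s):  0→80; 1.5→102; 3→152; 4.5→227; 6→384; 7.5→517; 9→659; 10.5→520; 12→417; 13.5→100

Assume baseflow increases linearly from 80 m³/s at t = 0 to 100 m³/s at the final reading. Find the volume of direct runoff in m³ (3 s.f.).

V ≈ 1.22 × 10^7 m³

Direct-runoff ordinates (Q − Q_b): 0.00, 19.78, 67.56, 140.33, 295.11, 425.89, 565.67, 424.44, 319.22, 0.00 m³/s.
ΣQ_DR = 2258 m³/s.
With Δt = 1.5 h = 5400 s, V = ΣQ_DR · Δt = 2258 × 5400 = 1.22 × 10^7 m³.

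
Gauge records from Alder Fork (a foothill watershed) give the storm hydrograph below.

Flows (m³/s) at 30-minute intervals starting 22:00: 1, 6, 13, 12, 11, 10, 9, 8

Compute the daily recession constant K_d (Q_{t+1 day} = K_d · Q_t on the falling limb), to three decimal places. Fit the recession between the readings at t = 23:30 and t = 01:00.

K_d ≈ 0.010

Between t = 23:30 and t = 01:00 the flow falls from 12 to 9 m³/s over 3×0.5 h = 1.5 h.
Per-interval ratio K = (9/12)^(1/3) = 0.9086; K_d = K^(24/0.5) = 0.010.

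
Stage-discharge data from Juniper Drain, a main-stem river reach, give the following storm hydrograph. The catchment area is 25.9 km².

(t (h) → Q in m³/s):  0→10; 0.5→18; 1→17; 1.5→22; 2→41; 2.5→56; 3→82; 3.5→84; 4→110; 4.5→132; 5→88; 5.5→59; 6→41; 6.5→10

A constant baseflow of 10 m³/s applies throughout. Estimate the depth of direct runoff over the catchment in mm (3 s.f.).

d ≈ 43.8 mm

Direct runoff: 0.0, 8.0, 7.0, 12.0, 31.0, 46.0, 72.0, 74.0, 100.0, 122.0, 78.0, 49.0, 31.0, 0.0 m³/s; ΣQ_DR = 630.0 m³/s.
V = ΣQ_DR · Δt = 630.0 × 1800 s = 1.134 × 10^6 m³.
Over A = 25.9 km², depth = V / A = 43.8 mm.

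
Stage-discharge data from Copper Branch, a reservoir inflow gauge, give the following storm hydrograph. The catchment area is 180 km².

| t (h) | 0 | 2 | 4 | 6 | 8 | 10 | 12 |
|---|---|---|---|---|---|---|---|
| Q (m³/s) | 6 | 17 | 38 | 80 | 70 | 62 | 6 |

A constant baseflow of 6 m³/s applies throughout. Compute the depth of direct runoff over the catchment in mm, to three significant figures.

d ≈ 9.48 mm

Direct runoff: 0.0, 11.0, 32.0, 74.0, 64.0, 56.0, 0.0 m³/s; ΣQ_DR = 237.0 m³/s.
V = ΣQ_DR · Δt = 237.0 × 7200 s = 1.706 × 10^6 m³.
Over A = 180 km², depth = V / A = 9.48 mm.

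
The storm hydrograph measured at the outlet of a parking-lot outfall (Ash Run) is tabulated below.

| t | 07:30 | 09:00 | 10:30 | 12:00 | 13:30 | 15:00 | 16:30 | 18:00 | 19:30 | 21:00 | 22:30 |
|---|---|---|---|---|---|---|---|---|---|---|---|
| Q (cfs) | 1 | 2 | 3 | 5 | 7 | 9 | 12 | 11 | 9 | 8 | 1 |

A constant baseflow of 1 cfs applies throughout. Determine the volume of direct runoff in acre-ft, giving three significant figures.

V ≈ 7.07 acre-ft

Direct-runoff ordinates (Q − Q_b): 0.0, 1.0, 2.0, 4.0, 6.0, 8.0, 11.0, 10.0, 8.0, 7.0, 0.0 cfs.
ΣQ_DR = 57.00 cfs.
With Δt = 1.5 h = 5400 s, V = ΣQ_DR · Δt = 57.00 × 5400 = 3.08 × 10^5 ft³ = 7.07 acre-ft.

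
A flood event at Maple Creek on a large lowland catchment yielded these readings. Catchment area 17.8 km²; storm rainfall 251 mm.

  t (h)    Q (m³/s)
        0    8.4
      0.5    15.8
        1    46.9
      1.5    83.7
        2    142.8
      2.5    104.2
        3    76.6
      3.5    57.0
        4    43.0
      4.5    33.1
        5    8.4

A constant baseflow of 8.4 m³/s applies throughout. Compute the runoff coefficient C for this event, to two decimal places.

ΣQ_DR = 527.5 m³/s; V = ΣQ_DR·Δt = 9.495 × 10^5 m³.
Runoff depth d = V / A = 53.34 mm.
C = d / P = 53.34 / 251 = 0.21.

C ≈ 0.21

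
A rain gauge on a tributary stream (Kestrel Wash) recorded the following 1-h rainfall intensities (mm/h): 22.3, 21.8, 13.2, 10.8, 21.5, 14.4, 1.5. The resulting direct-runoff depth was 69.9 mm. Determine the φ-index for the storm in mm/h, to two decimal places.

Only the 6 blocks with intensity above φ contribute runoff: 22.3, 21.8, 13.2, 10.8, 21.5, 14.4 mm/h.
Σ(I−φ)·Δt = d  ⇒  (22.3+21.8+13.2+10.8+21.5+14.4 − 6φ)·1 = 69.9
φ = (104.0 − 69.9/1) / 6 = 5.68 mm/h.

φ ≈ 5.68 mm/h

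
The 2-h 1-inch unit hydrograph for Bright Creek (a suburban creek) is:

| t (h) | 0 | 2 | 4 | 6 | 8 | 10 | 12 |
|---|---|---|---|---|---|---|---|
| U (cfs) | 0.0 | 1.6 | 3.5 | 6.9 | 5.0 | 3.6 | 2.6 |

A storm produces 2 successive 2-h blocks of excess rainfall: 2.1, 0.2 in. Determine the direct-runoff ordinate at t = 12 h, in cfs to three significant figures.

Q ≈ 6.18 cfs

By discrete convolution, Q_j = Σ (P_i / 1 in) · U_{j−i}.
At t = 12 h (j=6): Q = (2.1/1)·2.6 + (0.2/1)·3.6 = 6.18 cfs.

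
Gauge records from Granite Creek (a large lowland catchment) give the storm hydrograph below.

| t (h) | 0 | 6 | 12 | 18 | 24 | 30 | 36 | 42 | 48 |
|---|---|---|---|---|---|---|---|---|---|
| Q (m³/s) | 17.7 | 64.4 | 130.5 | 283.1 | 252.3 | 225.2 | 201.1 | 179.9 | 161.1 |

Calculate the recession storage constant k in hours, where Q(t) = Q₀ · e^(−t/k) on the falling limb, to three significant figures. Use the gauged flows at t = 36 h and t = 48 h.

On the falling limb, Q drops from 201.1 to 161.1 m³/s between t = 36 h and t = 48 h (Δt = 12 h).
k = −Δt / ln(Q₂/Q₁) = −12 / ln(161.1/201.1) = 54.1 h.

k ≈ 54.1 h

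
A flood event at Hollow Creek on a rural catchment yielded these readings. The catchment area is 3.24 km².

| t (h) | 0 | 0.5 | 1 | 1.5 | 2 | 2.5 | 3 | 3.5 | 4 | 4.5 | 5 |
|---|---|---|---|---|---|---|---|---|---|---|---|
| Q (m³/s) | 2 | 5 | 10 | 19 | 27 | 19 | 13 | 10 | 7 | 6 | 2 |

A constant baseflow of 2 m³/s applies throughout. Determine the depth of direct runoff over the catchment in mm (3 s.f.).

d ≈ 54.4 mm

Direct runoff: 0.0, 3.0, 8.0, 17.0, 25.0, 17.0, 11.0, 8.0, 5.0, 4.0, 0.0 m³/s; ΣQ_DR = 98.00 m³/s.
V = ΣQ_DR · Δt = 98.00 × 1800 s = 1.764 × 10^5 m³.
Over A = 3.24 km², depth = V / A = 54.4 mm.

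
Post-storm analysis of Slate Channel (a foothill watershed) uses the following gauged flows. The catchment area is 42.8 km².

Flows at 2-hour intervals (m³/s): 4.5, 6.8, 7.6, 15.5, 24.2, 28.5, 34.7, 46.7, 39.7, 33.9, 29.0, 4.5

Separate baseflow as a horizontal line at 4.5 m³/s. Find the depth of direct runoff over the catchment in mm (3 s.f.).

Direct runoff: 0.0, 2.3, 3.1, 11.0, 19.7, 24.0, 30.2, 42.2, 35.2, 29.4, 24.5, 0.0 m³/s; ΣQ_DR = 221.6 m³/s.
V = ΣQ_DR · Δt = 221.6 × 7200 s = 1.596 × 10^6 m³.
Over A = 42.8 km², depth = V / A = 37.3 mm.

d ≈ 37.3 mm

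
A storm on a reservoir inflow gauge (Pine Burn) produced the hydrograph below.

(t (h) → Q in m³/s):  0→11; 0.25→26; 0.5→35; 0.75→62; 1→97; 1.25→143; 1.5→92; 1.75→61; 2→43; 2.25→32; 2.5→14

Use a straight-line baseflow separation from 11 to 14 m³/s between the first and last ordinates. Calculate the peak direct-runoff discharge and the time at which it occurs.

Q_p = 130.50 m³/s at t = 1.25 h

Subtracting baseflow gives direct-runoff ordinates: 0.00, 14.70, 23.40, 50.10, 84.80, 130.50, 79.20, 47.90, 29.60, 18.30, 0.00 m³/s.
The maximum is 130.50 m³/s, occurring at the reading for t = 1.25 h.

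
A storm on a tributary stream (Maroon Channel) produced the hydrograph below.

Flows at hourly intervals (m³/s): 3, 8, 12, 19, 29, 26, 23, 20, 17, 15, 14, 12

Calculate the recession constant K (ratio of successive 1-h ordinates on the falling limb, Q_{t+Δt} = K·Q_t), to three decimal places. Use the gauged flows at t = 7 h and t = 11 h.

Using the recession-limb readings at t = 7 h and t = 11 h: Q falls from 20 to 12 m³/s over 4 intervals.
K = (Q₂/Q₁)^(1/4) = (12/20)^(1/4) = 0.880.

K ≈ 0.880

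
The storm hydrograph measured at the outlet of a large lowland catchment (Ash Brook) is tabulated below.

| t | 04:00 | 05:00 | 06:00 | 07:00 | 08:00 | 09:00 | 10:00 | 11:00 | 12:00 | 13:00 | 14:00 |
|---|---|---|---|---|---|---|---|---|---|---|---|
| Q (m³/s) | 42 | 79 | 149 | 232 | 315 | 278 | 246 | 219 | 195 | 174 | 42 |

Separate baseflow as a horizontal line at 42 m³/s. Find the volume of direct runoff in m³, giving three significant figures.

V ≈ 5.43 × 10^6 m³

Direct-runoff ordinates (Q − Q_b): 0.0, 37.0, 107.0, 190.0, 273.0, 236.0, 204.0, 177.0, 153.0, 132.0, 0.0 m³/s.
ΣQ_DR = 1509 m³/s.
With Δt = 1 h = 3600 s, V = ΣQ_DR · Δt = 1509 × 3600 = 5.43 × 10^6 m³.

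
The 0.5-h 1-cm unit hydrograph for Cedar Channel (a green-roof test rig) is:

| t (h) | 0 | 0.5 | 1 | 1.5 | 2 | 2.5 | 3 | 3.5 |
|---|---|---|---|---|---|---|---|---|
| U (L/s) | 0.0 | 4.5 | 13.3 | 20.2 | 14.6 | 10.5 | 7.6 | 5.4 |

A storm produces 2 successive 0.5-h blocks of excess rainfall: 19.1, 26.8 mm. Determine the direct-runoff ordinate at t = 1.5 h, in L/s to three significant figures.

Q ≈ 74.2 L/s

By discrete convolution, Q_j = Σ (P_i / 10 mm) · U_{j−i}.
At t = 1.5 h (j=3): Q = (19.1/10)·20.2 + (26.8/10)·13.3 = 74.2 L/s.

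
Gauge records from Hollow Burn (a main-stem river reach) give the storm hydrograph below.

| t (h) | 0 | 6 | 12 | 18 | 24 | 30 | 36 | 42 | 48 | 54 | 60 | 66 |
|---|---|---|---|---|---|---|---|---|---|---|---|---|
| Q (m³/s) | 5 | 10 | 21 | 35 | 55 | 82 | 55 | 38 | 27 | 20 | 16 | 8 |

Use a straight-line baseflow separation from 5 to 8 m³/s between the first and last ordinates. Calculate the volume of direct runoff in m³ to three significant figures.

V ≈ 6.35 × 10^6 m³

Direct-runoff ordinates (Q − Q_b): 0.00, 4.73, 15.45, 29.18, 48.91, 75.64, 48.36, 31.09, 19.82, 12.55, 8.27, 0.00 m³/s.
ΣQ_DR = 294.0 m³/s.
With Δt = 6 h = 21600 s, V = ΣQ_DR · Δt = 294.0 × 21600 = 6.35 × 10^6 m³.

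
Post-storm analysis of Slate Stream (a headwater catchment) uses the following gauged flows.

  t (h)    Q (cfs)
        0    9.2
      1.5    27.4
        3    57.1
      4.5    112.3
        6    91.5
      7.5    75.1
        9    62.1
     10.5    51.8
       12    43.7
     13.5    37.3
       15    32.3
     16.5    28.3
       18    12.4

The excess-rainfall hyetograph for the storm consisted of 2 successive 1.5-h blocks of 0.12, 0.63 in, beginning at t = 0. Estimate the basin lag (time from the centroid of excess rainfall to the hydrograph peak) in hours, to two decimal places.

t_L ≈ 2.49 h

Centroid of excess rainfall: t_c = Σ P_i·t̄_i / ΣP_i = 2.0100 h (block centres at 0.75, 2.25 h).
Hydrograph peak occurs at t = 4.5 h, so basin lag t_L = 4.5 − 2.0100 = 2.49 h.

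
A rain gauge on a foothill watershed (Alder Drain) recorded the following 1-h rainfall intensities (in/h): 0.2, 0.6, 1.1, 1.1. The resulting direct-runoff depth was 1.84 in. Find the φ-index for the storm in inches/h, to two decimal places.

Only the 3 blocks with intensity above φ contribute runoff: 0.6, 1.1, 1.1 in/h.
Σ(I−φ)·Δt = d  ⇒  (0.6+1.1+1.1 − 3φ)·1 = 1.84
φ = (2.800 − 1.84/1) / 3 = 0.32 in/h.

φ ≈ 0.32 in/h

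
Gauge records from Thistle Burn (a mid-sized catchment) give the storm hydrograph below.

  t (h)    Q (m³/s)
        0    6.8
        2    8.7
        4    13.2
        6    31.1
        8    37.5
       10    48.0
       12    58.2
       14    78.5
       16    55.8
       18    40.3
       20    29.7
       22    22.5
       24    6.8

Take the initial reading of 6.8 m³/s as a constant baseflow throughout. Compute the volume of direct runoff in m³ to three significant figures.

V ≈ 2.51 × 10^6 m³

Direct-runoff ordinates (Q − Q_b): 0.0, 1.9, 6.4, 24.3, 30.7, 41.2, 51.4, 71.7, 49.0, 33.5, 22.9, 15.7, 0.0 m³/s.
ΣQ_DR = 348.7 m³/s.
With Δt = 2 h = 7200 s, V = ΣQ_DR · Δt = 348.7 × 7200 = 2.51 × 10^6 m³.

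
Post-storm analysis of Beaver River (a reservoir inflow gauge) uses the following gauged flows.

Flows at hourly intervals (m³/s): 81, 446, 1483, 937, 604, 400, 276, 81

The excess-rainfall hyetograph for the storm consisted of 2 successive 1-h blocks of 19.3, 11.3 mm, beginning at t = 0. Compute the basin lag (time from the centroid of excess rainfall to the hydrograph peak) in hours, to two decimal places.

t_L ≈ 1.13 h

Centroid of excess rainfall: t_c = Σ P_i·t̄_i / ΣP_i = 0.8693 h (block centres at 0.5, 1.5 h).
Hydrograph peak occurs at t = 2 h, so basin lag t_L = 2 − 0.8693 = 1.13 h.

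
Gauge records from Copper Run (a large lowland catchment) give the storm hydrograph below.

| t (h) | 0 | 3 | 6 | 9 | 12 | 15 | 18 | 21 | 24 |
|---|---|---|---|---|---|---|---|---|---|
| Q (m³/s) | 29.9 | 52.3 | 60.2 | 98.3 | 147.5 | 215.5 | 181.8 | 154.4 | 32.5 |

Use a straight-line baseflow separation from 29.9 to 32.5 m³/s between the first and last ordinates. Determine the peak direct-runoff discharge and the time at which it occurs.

Q_p = 183.97 m³/s at t = 15 h

Subtracting baseflow gives direct-runoff ordinates: 0.00, 22.07, 29.65, 67.42, 116.30, 183.97, 149.95, 122.22, 0.00 m³/s.
The maximum is 183.97 m³/s, occurring at the reading for t = 15 h.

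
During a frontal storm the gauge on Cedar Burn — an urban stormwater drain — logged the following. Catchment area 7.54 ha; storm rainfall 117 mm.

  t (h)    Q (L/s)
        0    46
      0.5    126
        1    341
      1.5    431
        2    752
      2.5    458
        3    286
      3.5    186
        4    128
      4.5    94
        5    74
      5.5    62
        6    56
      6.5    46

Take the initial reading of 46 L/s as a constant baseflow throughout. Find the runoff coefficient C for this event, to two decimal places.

ΣQ_DR = 2442 L/s; V = ΣQ_DR·Δt = 4.396 × 10^6 L.
Runoff depth d = V / A = 58.30 mm.
C = d / P = 58.30 / 117 = 0.50.

C ≈ 0.50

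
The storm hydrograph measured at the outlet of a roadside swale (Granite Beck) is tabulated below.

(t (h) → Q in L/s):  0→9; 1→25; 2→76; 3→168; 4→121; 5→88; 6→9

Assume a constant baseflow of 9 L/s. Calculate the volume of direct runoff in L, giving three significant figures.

V ≈ 1.56 × 10^6 L

Direct-runoff ordinates (Q − Q_b): 0.0, 16.0, 67.0, 159.0, 112.0, 79.0, 0.0 L/s.
ΣQ_DR = 433.0 L/s.
With Δt = 1 h = 3600 s, V = ΣQ_DR · Δt = 433.0 × 3600 = 1.56 × 10^6 L.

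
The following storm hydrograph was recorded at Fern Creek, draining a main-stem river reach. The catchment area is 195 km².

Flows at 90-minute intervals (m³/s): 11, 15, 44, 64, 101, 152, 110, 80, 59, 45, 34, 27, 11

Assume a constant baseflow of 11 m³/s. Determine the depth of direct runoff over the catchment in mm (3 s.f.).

d ≈ 16.9 mm

Direct runoff: 0.0, 4.0, 33.0, 53.0, 90.0, 141.0, 99.0, 69.0, 48.0, 34.0, 23.0, 16.0, 0.0 m³/s; ΣQ_DR = 610.0 m³/s.
V = ΣQ_DR · Δt = 610.0 × 5400 s = 3.294 × 10^6 m³.
Over A = 195 km², depth = V / A = 16.9 mm.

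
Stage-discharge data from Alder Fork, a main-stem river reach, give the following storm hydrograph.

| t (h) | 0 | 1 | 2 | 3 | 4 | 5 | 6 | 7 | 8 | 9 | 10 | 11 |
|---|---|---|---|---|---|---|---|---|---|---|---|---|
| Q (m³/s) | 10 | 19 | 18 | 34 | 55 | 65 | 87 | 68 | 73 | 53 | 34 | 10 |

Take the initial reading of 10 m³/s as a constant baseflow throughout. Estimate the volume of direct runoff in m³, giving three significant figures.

V ≈ 1.46 × 10^6 m³

Direct-runoff ordinates (Q − Q_b): 0.0, 9.0, 8.0, 24.0, 45.0, 55.0, 77.0, 58.0, 63.0, 43.0, 24.0, 0.0 m³/s.
ΣQ_DR = 406.0 m³/s.
With Δt = 1 h = 3600 s, V = ΣQ_DR · Δt = 406.0 × 3600 = 1.46 × 10^6 m³.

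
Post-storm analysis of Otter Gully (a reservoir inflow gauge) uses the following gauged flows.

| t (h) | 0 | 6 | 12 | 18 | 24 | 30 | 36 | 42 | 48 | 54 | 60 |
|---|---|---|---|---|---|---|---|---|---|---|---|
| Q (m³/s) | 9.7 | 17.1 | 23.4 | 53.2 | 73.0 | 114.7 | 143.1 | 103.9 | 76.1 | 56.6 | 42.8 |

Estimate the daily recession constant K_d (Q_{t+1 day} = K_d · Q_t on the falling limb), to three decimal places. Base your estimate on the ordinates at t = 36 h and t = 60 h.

Between t = 36 h and t = 60 h the flow falls from 143.1 to 42.8 m³/s over 4×6 h = 24 h.
Per-interval ratio K = (42.8/143.1)^(1/4) = 0.7395; K_d = K^(24/6) = 0.299.

K_d ≈ 0.299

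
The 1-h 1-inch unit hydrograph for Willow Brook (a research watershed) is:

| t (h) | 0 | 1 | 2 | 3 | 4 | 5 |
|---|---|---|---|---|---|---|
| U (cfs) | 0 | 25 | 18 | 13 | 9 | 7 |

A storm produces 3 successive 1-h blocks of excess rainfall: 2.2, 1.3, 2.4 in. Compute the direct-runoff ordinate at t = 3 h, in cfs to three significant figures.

By discrete convolution, Q_j = Σ (P_i / 1 in) · U_{j−i}.
At t = 3 h (j=3): Q = (2.2/1)·13 + (1.3/1)·18 + (2.4/1)·25 = 112 cfs.

Q ≈ 112 cfs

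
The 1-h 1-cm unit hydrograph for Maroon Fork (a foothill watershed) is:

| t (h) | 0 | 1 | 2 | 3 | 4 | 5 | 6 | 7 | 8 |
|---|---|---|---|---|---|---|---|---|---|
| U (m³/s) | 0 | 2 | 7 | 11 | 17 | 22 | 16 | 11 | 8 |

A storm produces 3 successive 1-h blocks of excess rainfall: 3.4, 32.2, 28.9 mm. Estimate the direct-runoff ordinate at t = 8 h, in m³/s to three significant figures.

Q ≈ 84.4 m³/s

By discrete convolution, Q_j = Σ (P_i / 10 mm) · U_{j−i}.
At t = 8 h (j=8): Q = (3.4/10)·8 + (32.2/10)·11 + (28.9/10)·16 = 84.4 m³/s.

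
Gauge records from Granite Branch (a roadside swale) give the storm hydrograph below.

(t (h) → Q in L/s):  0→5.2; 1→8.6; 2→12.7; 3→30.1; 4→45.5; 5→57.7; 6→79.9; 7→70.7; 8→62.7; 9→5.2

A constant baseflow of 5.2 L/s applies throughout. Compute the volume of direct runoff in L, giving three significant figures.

V ≈ 1.17 × 10^6 L

Direct-runoff ordinates (Q − Q_b): 0.0, 3.4, 7.5, 24.9, 40.3, 52.5, 74.7, 65.5, 57.5, 0.0 L/s.
ΣQ_DR = 326.3 L/s.
With Δt = 1 h = 3600 s, V = ΣQ_DR · Δt = 326.3 × 3600 = 1.17 × 10^6 L.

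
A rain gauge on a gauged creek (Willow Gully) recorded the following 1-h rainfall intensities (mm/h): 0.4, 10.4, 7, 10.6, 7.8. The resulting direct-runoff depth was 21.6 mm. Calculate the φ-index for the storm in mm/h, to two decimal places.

Only the 4 blocks with intensity above φ contribute runoff: 10.4, 7, 10.6, 7.8 mm/h.
Σ(I−φ)·Δt = d  ⇒  (10.4+7+10.6+7.8 − 4φ)·1 = 21.6
φ = (35.80 − 21.6/1) / 4 = 3.55 mm/h.

φ ≈ 3.55 mm/h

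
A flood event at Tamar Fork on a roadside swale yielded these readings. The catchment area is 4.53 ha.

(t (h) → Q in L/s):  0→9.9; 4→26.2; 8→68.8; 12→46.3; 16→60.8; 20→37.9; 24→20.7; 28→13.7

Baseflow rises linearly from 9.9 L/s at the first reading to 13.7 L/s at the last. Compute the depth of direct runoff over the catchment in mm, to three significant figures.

d ≈ 60.4 mm

Direct runoff: 0.00, 15.76, 57.81, 34.77, 48.73, 25.29, 7.54, 0.00 L/s; ΣQ_DR = 189.9 L/s.
V = ΣQ_DR · Δt = 189.9 × 14400 s = 2.735 × 10^6 L.
Over A = 4.53 ha, depth = V / A = 60.4 mm.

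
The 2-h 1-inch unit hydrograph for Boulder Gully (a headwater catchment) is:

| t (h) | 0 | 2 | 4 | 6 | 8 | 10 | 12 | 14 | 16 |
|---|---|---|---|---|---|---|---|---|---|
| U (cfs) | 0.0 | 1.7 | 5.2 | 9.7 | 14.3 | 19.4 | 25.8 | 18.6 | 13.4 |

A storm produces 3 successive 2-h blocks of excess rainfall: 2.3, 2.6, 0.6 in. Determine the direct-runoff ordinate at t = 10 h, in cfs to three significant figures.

Q ≈ 87.6 cfs

By discrete convolution, Q_j = Σ (P_i / 1 in) · U_{j−i}.
At t = 10 h (j=5): Q = (2.3/1)·19.4 + (2.6/1)·14.3 + (0.6/1)·9.7 = 87.6 cfs.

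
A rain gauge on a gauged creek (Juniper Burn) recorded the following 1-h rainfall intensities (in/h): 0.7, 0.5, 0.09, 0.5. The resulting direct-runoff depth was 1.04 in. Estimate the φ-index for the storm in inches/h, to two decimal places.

φ ≈ 0.22 in/h

Only the 3 blocks with intensity above φ contribute runoff: 0.7, 0.5, 0.5 in/h.
Σ(I−φ)·Δt = d  ⇒  (0.7+0.5+0.5 − 3φ)·1 = 1.04
φ = (1.700 − 1.04/1) / 3 = 0.22 in/h.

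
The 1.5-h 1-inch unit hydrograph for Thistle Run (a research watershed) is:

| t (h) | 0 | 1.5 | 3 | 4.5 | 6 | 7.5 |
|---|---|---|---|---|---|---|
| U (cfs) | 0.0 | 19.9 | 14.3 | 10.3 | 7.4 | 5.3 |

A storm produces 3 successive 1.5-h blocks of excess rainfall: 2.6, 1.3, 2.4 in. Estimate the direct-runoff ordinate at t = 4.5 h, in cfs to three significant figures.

By discrete convolution, Q_j = Σ (P_i / 1 in) · U_{j−i}.
At t = 4.5 h (j=3): Q = (2.6/1)·10.3 + (1.3/1)·14.3 + (2.4/1)·19.9 = 93.1 cfs.

Q ≈ 93.1 cfs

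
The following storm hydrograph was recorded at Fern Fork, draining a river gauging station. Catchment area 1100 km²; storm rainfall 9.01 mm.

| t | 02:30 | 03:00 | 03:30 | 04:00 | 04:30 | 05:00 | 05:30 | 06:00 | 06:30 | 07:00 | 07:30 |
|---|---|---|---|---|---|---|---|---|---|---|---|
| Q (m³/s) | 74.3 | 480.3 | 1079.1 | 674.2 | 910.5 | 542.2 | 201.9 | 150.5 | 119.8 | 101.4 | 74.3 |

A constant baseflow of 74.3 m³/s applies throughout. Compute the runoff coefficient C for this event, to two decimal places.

ΣQ_DR = 3591 m³/s; V = ΣQ_DR·Δt = 6.464 × 10^6 m³.
Runoff depth d = V / A = 5.877 mm.
C = d / P = 5.877 / 9.01 = 0.65.

C ≈ 0.65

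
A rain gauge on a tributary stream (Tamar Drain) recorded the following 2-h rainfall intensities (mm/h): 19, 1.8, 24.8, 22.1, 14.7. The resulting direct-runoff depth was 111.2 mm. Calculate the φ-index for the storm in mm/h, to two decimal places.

Only the 4 blocks with intensity above φ contribute runoff: 19, 24.8, 22.1, 14.7 mm/h.
Σ(I−φ)·Δt = d  ⇒  (19+24.8+22.1+14.7 − 4φ)·2 = 111.2
φ = (80.60 − 111.2/2) / 4 = 6.25 mm/h.

φ ≈ 6.25 mm/h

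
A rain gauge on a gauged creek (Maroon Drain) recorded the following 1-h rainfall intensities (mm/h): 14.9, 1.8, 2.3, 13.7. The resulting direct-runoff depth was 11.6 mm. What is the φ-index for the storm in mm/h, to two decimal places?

φ ≈ 8.50 mm/h

Only the 2 blocks with intensity above φ contribute runoff: 14.9, 13.7 mm/h.
Σ(I−φ)·Δt = d  ⇒  (14.9+13.7 − 2φ)·1 = 11.6
φ = (28.60 − 11.6/1) / 2 = 8.50 mm/h.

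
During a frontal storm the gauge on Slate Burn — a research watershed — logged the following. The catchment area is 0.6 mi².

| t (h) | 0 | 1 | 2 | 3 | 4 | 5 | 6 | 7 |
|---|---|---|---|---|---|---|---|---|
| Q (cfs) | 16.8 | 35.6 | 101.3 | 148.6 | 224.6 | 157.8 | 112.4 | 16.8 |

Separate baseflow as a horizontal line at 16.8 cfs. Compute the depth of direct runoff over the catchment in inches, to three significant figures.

Direct runoff: 0.0, 18.8, 84.5, 131.8, 207.8, 141.0, 95.6, 0.0 cfs; ΣQ_DR = 679.5 cfs.
V = ΣQ_DR · Δt = 679.5 × 3600 s = 2.446 × 10^6 ft³.
Over A = 0.6 mi², depth = V / A = 1.75 in.

d ≈ 1.75 in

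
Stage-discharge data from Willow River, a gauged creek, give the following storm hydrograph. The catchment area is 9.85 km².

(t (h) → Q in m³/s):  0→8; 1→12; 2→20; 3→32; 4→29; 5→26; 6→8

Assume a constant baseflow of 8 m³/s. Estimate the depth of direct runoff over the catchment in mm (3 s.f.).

d ≈ 28.9 mm

Direct runoff: 0.0, 4.0, 12.0, 24.0, 21.0, 18.0, 0.0 m³/s; ΣQ_DR = 79.00 m³/s.
V = ΣQ_DR · Δt = 79.00 × 3600 s = 2.844 × 10^5 m³.
Over A = 9.85 km², depth = V / A = 28.9 mm.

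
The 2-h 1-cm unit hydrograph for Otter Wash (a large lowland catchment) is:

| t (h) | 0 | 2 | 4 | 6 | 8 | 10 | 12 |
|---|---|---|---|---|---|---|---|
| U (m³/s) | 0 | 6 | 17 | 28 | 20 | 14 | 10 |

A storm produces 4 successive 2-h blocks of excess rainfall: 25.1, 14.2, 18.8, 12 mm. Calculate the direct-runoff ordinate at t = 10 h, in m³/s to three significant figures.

Q ≈ 137 m³/s

By discrete convolution, Q_j = Σ (P_i / 10 mm) · U_{j−i}.
At t = 10 h (j=5): Q = (25.1/10)·14 + (14.2/10)·20 + (18.8/10)·28 + (12/10)·17 = 137 m³/s.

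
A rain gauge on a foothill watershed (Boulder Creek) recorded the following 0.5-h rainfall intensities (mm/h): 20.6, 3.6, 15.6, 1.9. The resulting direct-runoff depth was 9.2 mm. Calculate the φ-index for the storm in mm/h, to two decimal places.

Only the 2 blocks with intensity above φ contribute runoff: 20.6, 15.6 mm/h.
Σ(I−φ)·Δt = d  ⇒  (20.6+15.6 − 2φ)·0.5 = 9.2
φ = (36.20 − 9.2/0.5) / 2 = 8.90 mm/h.

φ ≈ 8.90 mm/h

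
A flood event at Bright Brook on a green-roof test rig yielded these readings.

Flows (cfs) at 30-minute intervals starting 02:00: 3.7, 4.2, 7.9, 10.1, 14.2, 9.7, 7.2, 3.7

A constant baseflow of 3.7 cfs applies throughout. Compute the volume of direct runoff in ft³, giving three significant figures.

V ≈ 56000 ft³

Direct-runoff ordinates (Q − Q_b): 0.0, 0.5, 4.2, 6.4, 10.5, 6.0, 3.5, 0.0 cfs.
ΣQ_DR = 31.10 cfs.
With Δt = 0.5 h = 1800 s, V = ΣQ_DR · Δt = 31.10 × 1800 = 56000 ft³.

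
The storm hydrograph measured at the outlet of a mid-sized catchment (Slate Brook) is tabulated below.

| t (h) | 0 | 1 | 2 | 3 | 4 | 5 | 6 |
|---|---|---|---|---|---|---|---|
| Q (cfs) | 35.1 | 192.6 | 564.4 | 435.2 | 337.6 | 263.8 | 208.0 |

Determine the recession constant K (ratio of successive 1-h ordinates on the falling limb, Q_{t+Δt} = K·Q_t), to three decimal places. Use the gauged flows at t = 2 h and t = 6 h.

K ≈ 0.779

Using the recession-limb readings at t = 2 h and t = 6 h: Q falls from 564.4 to 208.0 cfs over 4 intervals.
K = (Q₂/Q₁)^(1/4) = (208.0/564.4)^(1/4) = 0.779.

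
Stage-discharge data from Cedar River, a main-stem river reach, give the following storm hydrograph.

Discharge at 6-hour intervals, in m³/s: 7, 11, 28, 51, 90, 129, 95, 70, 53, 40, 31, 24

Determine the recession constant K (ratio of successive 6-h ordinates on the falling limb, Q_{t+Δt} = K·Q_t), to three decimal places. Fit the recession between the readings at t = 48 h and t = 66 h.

Using the recession-limb readings at t = 48 h and t = 66 h: Q falls from 53 to 24 m³/s over 3 intervals.
K = (Q₂/Q₁)^(1/3) = (24/53)^(1/3) = 0.768.

K ≈ 0.768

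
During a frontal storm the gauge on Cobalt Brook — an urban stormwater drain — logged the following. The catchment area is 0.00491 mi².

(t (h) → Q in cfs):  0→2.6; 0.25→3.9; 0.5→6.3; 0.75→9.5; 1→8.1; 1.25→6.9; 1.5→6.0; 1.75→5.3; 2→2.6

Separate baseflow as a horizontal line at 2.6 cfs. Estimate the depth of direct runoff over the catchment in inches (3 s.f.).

d ≈ 2.19 in

Direct runoff: 0.0, 1.3, 3.7, 6.9, 5.5, 4.3, 3.4, 2.7, 0.0 cfs; ΣQ_DR = 27.80 cfs.
V = ΣQ_DR · Δt = 27.80 × 900 s = 25020 ft³.
Over A = 0.00491 mi², depth = V / A = 2.19 in.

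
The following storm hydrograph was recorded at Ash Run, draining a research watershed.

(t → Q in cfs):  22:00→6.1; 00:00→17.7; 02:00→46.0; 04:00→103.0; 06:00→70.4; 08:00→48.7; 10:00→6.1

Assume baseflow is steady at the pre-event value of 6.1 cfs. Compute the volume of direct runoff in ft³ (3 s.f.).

V ≈ 1.84 × 10^6 ft³

Direct-runoff ordinates (Q − Q_b): 0.0, 11.6, 39.9, 96.9, 64.3, 42.6, 0.0 cfs.
ΣQ_DR = 255.3 cfs.
With Δt = 2 h = 7200 s, V = ΣQ_DR · Δt = 255.3 × 7200 = 1.84 × 10^6 ft³.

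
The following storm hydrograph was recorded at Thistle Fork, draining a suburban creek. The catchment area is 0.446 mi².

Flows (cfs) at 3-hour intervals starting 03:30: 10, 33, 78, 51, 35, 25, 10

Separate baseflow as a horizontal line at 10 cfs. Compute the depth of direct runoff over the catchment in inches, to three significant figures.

d ≈ 1.79 in

Direct runoff: 0.0, 23.0, 68.0, 41.0, 25.0, 15.0, 0.0 cfs; ΣQ_DR = 172.0 cfs.
V = ΣQ_DR · Δt = 172.0 × 10800 s = 1.858 × 10^6 ft³.
Over A = 0.446 mi², depth = V / A = 1.79 in.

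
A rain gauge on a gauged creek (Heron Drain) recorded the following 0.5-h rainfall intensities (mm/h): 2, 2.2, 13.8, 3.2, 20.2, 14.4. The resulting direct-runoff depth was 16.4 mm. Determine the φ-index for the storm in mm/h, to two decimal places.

φ ≈ 5.20 mm/h

Only the 3 blocks with intensity above φ contribute runoff: 13.8, 20.2, 14.4 mm/h.
Σ(I−φ)·Δt = d  ⇒  (13.8+20.2+14.4 − 3φ)·0.5 = 16.4
φ = (48.40 − 16.4/0.5) / 3 = 5.20 mm/h.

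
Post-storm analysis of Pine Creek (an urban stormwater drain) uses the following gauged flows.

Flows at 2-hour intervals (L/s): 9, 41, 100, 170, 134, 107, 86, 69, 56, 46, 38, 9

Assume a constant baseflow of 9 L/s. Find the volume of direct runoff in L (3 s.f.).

Direct-runoff ordinates (Q − Q_b): 0.0, 32.0, 91.0, 161.0, 125.0, 98.0, 77.0, 60.0, 47.0, 37.0, 29.0, 0.0 L/s.
ΣQ_DR = 757.0 L/s.
With Δt = 2 h = 7200 s, V = ΣQ_DR · Δt = 757.0 × 7200 = 5.45 × 10^6 L.

V ≈ 5.45 × 10^6 L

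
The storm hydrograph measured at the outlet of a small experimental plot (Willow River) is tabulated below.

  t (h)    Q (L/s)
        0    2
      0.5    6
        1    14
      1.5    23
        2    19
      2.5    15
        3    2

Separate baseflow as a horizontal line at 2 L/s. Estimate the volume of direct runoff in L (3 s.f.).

Direct-runoff ordinates (Q − Q_b): 0.0, 4.0, 12.0, 21.0, 17.0, 13.0, 0.0 L/s.
ΣQ_DR = 67.00 L/s.
With Δt = 0.5 h = 1800 s, V = ΣQ_DR · Δt = 67.00 × 1800 = 1.21 × 10^5 L.

V ≈ 1.21 × 10^5 L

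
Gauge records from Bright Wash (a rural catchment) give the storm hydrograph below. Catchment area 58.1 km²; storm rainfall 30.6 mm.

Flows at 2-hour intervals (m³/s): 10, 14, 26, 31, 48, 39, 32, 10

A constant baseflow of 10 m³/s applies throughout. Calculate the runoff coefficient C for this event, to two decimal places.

C ≈ 0.53

ΣQ_DR = 130.0 m³/s; V = ΣQ_DR·Δt = 9.360 × 10^5 m³.
Runoff depth d = V / A = 16.11 mm.
C = d / P = 16.11 / 30.6 = 0.53.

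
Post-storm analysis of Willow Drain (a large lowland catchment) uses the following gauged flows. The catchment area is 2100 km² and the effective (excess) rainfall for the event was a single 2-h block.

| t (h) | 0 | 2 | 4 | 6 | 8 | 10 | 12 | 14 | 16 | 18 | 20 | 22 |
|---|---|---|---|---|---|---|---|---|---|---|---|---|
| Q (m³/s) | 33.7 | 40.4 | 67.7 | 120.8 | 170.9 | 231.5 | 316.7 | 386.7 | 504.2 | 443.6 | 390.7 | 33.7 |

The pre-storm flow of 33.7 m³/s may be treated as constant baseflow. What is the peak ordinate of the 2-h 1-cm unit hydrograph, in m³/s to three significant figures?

U_p ≈ 587 m³/s

Direct runoff: 0.0, 6.7, 34.0, 87.1, 137.2, 197.8, 283.0, 353.0, 470.5, 409.9, 357.0, 0.0 m³/s; ΣQ_DR = 2336 m³/s, peak = 470.5 m³/s.
Runoff depth d = ΣQ_DR·Δt / A = 2336 × 7200 / (2100 km²) = 8.010 mm.
The 1-cm UH is the DRH scaled by (10 mm)/d, so U_p = 470.5 × 10/8.010 = 587 m³/s.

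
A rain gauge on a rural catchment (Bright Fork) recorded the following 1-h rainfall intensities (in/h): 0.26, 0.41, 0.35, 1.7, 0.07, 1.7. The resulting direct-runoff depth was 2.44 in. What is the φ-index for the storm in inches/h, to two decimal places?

φ ≈ 0.48 in/h

Only the 2 blocks with intensity above φ contribute runoff: 1.7, 1.7 in/h.
Σ(I−φ)·Δt = d  ⇒  (1.7+1.7 − 2φ)·1 = 2.44
φ = (3.400 − 2.44/1) / 2 = 0.48 in/h.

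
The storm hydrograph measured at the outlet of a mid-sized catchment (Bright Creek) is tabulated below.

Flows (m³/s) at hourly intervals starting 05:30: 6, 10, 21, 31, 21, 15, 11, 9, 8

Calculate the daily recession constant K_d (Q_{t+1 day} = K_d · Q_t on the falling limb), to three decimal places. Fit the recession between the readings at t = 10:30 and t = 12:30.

K_d ≈ 0.002

Between t = 10:30 and t = 12:30 the flow falls from 15 to 9 m³/s over 2×1 h = 2 h.
Per-interval ratio K = (9/15)^(1/2) = 0.7746; K_d = K^(24/1) = 0.002.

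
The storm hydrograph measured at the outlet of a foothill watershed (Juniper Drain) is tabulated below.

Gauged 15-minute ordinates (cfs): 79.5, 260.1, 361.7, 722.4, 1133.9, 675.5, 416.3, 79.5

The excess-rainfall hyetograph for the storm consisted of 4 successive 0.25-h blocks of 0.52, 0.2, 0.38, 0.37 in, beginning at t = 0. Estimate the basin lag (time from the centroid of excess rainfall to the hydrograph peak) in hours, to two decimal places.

t_L ≈ 0.52 h

Centroid of excess rainfall: t_c = Σ P_i·t̄_i / ΣP_i = 0.4770 h (block centres at 0.125, 0.375, 0.625, 0.875 h).
Hydrograph peak occurs at t = 1 h, so basin lag t_L = 1 − 0.4770 = 0.52 h.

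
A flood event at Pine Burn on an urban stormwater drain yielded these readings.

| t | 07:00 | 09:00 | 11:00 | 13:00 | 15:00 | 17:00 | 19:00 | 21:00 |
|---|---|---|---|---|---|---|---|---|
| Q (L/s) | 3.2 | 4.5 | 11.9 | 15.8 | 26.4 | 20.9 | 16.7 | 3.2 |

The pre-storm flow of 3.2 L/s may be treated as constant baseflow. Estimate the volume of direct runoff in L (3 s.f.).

Direct-runoff ordinates (Q − Q_b): 0.0, 1.3, 8.7, 12.6, 23.2, 17.7, 13.5, 0.0 L/s.
ΣQ_DR = 77.00 L/s.
With Δt = 2 h = 7200 s, V = ΣQ_DR · Δt = 77.00 × 7200 = 5.54 × 10^5 L.

V ≈ 5.54 × 10^5 L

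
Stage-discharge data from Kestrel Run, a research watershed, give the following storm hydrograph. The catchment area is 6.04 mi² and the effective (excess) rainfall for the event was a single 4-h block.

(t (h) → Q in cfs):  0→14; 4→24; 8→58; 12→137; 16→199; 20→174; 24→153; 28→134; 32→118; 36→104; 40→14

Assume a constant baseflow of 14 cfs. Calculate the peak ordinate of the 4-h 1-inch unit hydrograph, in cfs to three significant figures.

Direct runoff: 0.0, 10.0, 44.0, 123.0, 185.0, 160.0, 139.0, 120.0, 104.0, 90.0, 0.0 cfs; ΣQ_DR = 975.0 cfs, peak = 185.0 cfs.
Runoff depth d = ΣQ_DR·Δt / A = 975.0 × 14400 / (6.04 mi²) = 1.001 in.
The 1-inch UH is the DRH scaled by (1 in)/d, so U_p = 185.0 × 1/1.001 = 185 cfs.

U_p ≈ 185 cfs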